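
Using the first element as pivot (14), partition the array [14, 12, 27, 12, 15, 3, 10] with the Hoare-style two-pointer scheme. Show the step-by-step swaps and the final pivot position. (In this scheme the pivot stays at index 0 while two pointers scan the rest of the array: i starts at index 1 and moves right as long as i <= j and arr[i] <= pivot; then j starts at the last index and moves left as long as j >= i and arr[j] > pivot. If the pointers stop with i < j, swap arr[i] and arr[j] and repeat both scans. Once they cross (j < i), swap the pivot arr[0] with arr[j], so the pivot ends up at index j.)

Hoare-style two-pointer partition with pivot = 14:

Initial array: [14, 12, 27, 12, 15, 3, 10]

Pointers start at i = 1, j = 6.
i stops at index 2 (arr[2]=27 > 14), j stops at index 6 (arr[6]=10 <= 14): swap arr[2] and arr[6], array becomes [14, 12, 10, 12, 15, 3, 27]
i stops at index 4 (arr[4]=15 > 14), j stops at index 5 (arr[5]=3 <= 14): swap arr[4] and arr[5], array becomes [14, 12, 10, 12, 3, 15, 27]
i ends at 5, j ends at 4: the pointers have crossed (j < i), so scanning stops.

Swap pivot arr[0] with arr[4] to place pivot at position 4: [3, 12, 10, 12, 14, 15, 27]
Pivot position: 4

After partitioning with pivot 14, the array becomes [3, 12, 10, 12, 14, 15, 27]. The pivot is placed at index 4. All elements to the left of the pivot are <= 14, and all elements to the right are > 14.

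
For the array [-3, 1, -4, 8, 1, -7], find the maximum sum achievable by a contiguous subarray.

Using Kadane's algorithm on [-3, 1, -4, 8, 1, -7]:

Scanning through the array:
Position 1 (value 1): max_ending_here = 1, max_so_far = 1
Position 2 (value -4): max_ending_here = -3, max_so_far = 1
Position 3 (value 8): max_ending_here = 8, max_so_far = 8
Position 4 (value 1): max_ending_here = 9, max_so_far = 9
Position 5 (value -7): max_ending_here = 2, max_so_far = 9

Maximum subarray: [8, 1]
Maximum sum: 9

The maximum subarray is [8, 1] with sum 9. This subarray runs from index 3 to index 4.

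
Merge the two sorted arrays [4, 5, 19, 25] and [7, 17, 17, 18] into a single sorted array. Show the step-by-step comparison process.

Merging process:

Compare 4 vs 7: take 4 from left. Merged: [4]
Compare 5 vs 7: take 5 from left. Merged: [4, 5]
Compare 19 vs 7: take 7 from right. Merged: [4, 5, 7]
Compare 19 vs 17: take 17 from right. Merged: [4, 5, 7, 17]
Compare 19 vs 17: take 17 from right. Merged: [4, 5, 7, 17, 17]
Compare 19 vs 18: take 18 from right. Merged: [4, 5, 7, 17, 17, 18]
Append remaining from left: [19, 25]. Merged: [4, 5, 7, 17, 17, 18, 19, 25]

Final merged array: [4, 5, 7, 17, 17, 18, 19, 25]
Total comparisons: 6

The merged array is [4, 5, 7, 17, 17, 18, 19, 25], requiring 6 comparisons. The merge step runs in O(n) time where n is the total number of elements.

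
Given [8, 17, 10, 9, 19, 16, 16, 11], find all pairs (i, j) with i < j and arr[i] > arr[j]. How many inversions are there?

Finding inversions in [8, 17, 10, 9, 19, 16, 16, 11]:

(1, 2): arr[1]=17 > arr[2]=10
(1, 3): arr[1]=17 > arr[3]=9
(1, 5): arr[1]=17 > arr[5]=16
(1, 6): arr[1]=17 > arr[6]=16
(1, 7): arr[1]=17 > arr[7]=11
(2, 3): arr[2]=10 > arr[3]=9
(4, 5): arr[4]=19 > arr[5]=16
(4, 6): arr[4]=19 > arr[6]=16
(4, 7): arr[4]=19 > arr[7]=11
(5, 7): arr[5]=16 > arr[7]=11
(6, 7): arr[6]=16 > arr[7]=11

Total inversions: 11

The array has 11 inversion(s): (1,2), (1,3), (1,5), (1,6), (1,7), (2,3), (4,5), (4,6), (4,7), (5,7), (6,7). Each pair (i,j) satisfies i < j and arr[i] > arr[j].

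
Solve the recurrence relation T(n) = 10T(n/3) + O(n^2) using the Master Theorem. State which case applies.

Master Theorem for T(n) = 10T(n/3) + O(n^2):

a = 10, b = 3, c = 2
log_b(a) = log_3(10) = 2.0959

Case 1: c = 2 < log_3(10) = 2.0959
T(n) = O(n^(log_3 10))

For T(n) = 10T(n/3) + O(n^2): log_3(10) = 2.0959. This is Case 1 of the Master Theorem (c < log_b(a), work dominated by leaves), giving O(n^(log_3 10)).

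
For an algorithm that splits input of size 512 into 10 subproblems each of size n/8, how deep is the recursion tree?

For divide and conquer with division factor 8:

Problem sizes at each level:
Level 0: 512
Level 1: 64
Level 2: 8
Level 3: 1

The root is level 0 and the size-1 base case is level 3 (the tree spans levels 0 through 3, i.e. 4 levels counting the root), so the depth is the number of divisions: log_8(512) = 3

The recursion tree depth is log_8(512) = 3. At each level, the problem size is divided by 8, so it takes 3 divisions to reduce to a base case of size 1. The algorithm makes 10 recursive calls at each level.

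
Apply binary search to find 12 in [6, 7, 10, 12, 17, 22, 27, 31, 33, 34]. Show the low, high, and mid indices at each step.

Binary search for 12 in [6, 7, 10, 12, 17, 22, 27, 31, 33, 34]:

lo=0, hi=9, mid=4, arr[mid]=17 -> 17 > 12, search left half
lo=0, hi=3, mid=1, arr[mid]=7 -> 7 < 12, search right half
lo=2, hi=3, mid=2, arr[mid]=10 -> 10 < 12, search right half
lo=3, hi=3, mid=3, arr[mid]=12 -> Found target at index 3!

Binary search finds 12 at index 3 after 4 comparisons. The search repeatedly halves the search space by comparing with the middle element.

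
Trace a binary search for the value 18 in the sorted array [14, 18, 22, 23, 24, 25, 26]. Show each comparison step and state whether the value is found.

Binary search for 18 in [14, 18, 22, 23, 24, 25, 26]:

lo=0, hi=6, mid=3, arr[mid]=23 -> 23 > 18, search left half
lo=0, hi=2, mid=1, arr[mid]=18 -> Found target at index 1!

Binary search finds 18 at index 1 after 2 comparisons. The search repeatedly halves the search space by comparing with the middle element.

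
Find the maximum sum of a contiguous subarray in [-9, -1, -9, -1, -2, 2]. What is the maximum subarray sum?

Using Kadane's algorithm on [-9, -1, -9, -1, -2, 2]:

Scanning through the array:
Position 1 (value -1): max_ending_here = -1, max_so_far = -1
Position 2 (value -9): max_ending_here = -9, max_so_far = -1
Position 3 (value -1): max_ending_here = -1, max_so_far = -1
Position 4 (value -2): max_ending_here = -2, max_so_far = -1
Position 5 (value 2): max_ending_here = 2, max_so_far = 2

Maximum subarray: [2]
Maximum sum: 2

The maximum subarray is [2] with sum 2. This subarray runs from index 5 to index 5.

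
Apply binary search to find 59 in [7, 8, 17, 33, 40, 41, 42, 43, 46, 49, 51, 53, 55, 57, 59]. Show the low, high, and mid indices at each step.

Binary search for 59 in [7, 8, 17, 33, 40, 41, 42, 43, 46, 49, 51, 53, 55, 57, 59]:

lo=0, hi=14, mid=7, arr[mid]=43 -> 43 < 59, search right half
lo=8, hi=14, mid=11, arr[mid]=53 -> 53 < 59, search right half
lo=12, hi=14, mid=13, arr[mid]=57 -> 57 < 59, search right half
lo=14, hi=14, mid=14, arr[mid]=59 -> Found target at index 14!

Binary search finds 59 at index 14 after 4 comparisons. The search repeatedly halves the search space by comparing with the middle element.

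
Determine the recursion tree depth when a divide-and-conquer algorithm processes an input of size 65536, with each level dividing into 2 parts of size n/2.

For divide and conquer with division factor 2:

Problem sizes at each level:
Level 0: 65536
Level 1: 32768
Level 2: 16384
Level 3: 8192
Level 4: 4096
Level 5: 2048
Level 6: 1024
Level 7: 512
Level 8: 256
Level 9: 128
Level 10: 64
Level 11: 32
Level 12: 16
Level 13: 8
Level 14: 4
Level 15: 2
Level 16: 1

The root is level 0 and the size-1 base case is level 16 (the tree spans levels 0 through 16, i.e. 17 levels counting the root), so the depth is the number of divisions: log_2(65536) = 16

The recursion tree depth is log_2(65536) = 16. At each level, the problem size is divided by 2, so it takes 16 divisions to reduce to a base case of size 1. The algorithm makes 2 recursive calls at each level.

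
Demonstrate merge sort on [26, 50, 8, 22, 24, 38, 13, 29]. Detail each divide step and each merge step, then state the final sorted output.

Merge sort trace:

Split: [26, 50, 8, 22, 24, 38, 13, 29] -> [26, 50, 8, 22] and [24, 38, 13, 29]
  Split: [26, 50, 8, 22] -> [26, 50] and [8, 22]
    Split: [26, 50] -> [26] and [50]
    Merge: [26] + [50] -> [26, 50]
    Split: [8, 22] -> [8] and [22]
    Merge: [8] + [22] -> [8, 22]
  Merge: [26, 50] + [8, 22] -> [8, 22, 26, 50]
  Split: [24, 38, 13, 29] -> [24, 38] and [13, 29]
    Split: [24, 38] -> [24] and [38]
    Merge: [24] + [38] -> [24, 38]
    Split: [13, 29] -> [13] and [29]
    Merge: [13] + [29] -> [13, 29]
  Merge: [24, 38] + [13, 29] -> [13, 24, 29, 38]
Merge: [8, 22, 26, 50] + [13, 24, 29, 38] -> [8, 13, 22, 24, 26, 29, 38, 50]

Final sorted array: [8, 13, 22, 24, 26, 29, 38, 50]

The merge sort proceeds by recursively splitting the array and merging sorted halves.
After all merges, the sorted array is [8, 13, 22, 24, 26, 29, 38, 50].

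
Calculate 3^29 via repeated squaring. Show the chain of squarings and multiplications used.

Computing 3^29 by squaring (build up from 3^1; each line after the first costs one multiplication):

3^1 = 3
3^2 = (3^1)^2 = 3^2 = 9
3^3 = 3 * 3^2 = 3 * 9 = 27
3^6 = (3^3)^2 = 27^2 = 729
3^7 = 3 * 3^6 = 3 * 729 = 2187
3^14 = (3^7)^2 = 2187^2 = 4782969
3^28 = (3^14)^2 = 4782969^2 = 22876792454961
3^29 = 3 * 3^28 = 3 * 22876792454961 = 68630377364883

Result: 68630377364883
Multiplications needed: 7 (7 lines after 3^1)

3^29 = 68630377364883. Using exponentiation by squaring, this requires 7 multiplications. The key idea: if the exponent is even, square the half-power; if odd, multiply by the base once.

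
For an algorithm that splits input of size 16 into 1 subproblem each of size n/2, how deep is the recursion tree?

For divide and conquer with division factor 2:

Problem sizes at each level:
Level 0: 16
Level 1: 8
Level 2: 4
Level 3: 2
Level 4: 1

The root is level 0 and the size-1 base case is level 4 (the tree spans levels 0 through 4, i.e. 5 levels counting the root), so the depth is the number of divisions: log_2(16) = 4

The recursion tree depth is log_2(16) = 4. At each level, the problem size is divided by 2, so it takes 4 divisions to reduce to a base case of size 1. The algorithm makes 1 recursive call at each level.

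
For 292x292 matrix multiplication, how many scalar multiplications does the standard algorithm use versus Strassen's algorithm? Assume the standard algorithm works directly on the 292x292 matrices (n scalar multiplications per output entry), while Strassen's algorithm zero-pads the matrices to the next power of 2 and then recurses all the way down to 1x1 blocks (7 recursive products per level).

Matrix multiplication for 292x292 matrices:

Strassen's algorithm requires power-of-2 dimensions. Pad 292x292 to 512x512 (next power of 2).

Standard algorithm: 292^3 = 24897088 multiplications
Strassen's algorithm: 7^(log2(512)) = 7^9 = 40353607 multiplications
Difference: 24897088 - 40353607 = -15456519 (Strassen uses MORE here due to padding overhead — for small or just-over-power-of-2 n, padding can outweigh the per-level savings)

Standard: 24897088 multiplications (292^3). Strassen: 40353607 multiplications (7^9, after padding to 512x512). Strassen reduces 8 recursive multiplications to 7 at each level.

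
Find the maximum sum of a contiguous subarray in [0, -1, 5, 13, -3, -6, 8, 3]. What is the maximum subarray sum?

Using Kadane's algorithm on [0, -1, 5, 13, -3, -6, 8, 3]:

Scanning through the array:
Position 1 (value -1): max_ending_here = -1, max_so_far = 0
Position 2 (value 5): max_ending_here = 5, max_so_far = 5
Position 3 (value 13): max_ending_here = 18, max_so_far = 18
Position 4 (value -3): max_ending_here = 15, max_so_far = 18
Position 5 (value -6): max_ending_here = 9, max_so_far = 18
Position 6 (value 8): max_ending_here = 17, max_so_far = 18
Position 7 (value 3): max_ending_here = 20, max_so_far = 20

Maximum subarray: [5, 13, -3, -6, 8, 3]
Maximum sum: 20

The maximum subarray is [5, 13, -3, -6, 8, 3] with sum 20. This subarray runs from index 2 to index 7.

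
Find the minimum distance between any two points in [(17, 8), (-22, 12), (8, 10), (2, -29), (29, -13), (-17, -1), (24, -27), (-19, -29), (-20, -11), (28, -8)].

Computing all pairwise distances among 10 points:

d((17, 8), (-22, 12)) = 39.2046
d((17, 8), (8, 10)) = 9.2195
d((17, 8), (2, -29)) = 39.9249
d((17, 8), (29, -13)) = 24.1868
d((17, 8), (-17, -1)) = 35.171
d((17, 8), (24, -27)) = 35.6931
d((17, 8), (-19, -29)) = 51.6236
d((17, 8), (-20, -11)) = 41.5933
d((17, 8), (28, -8)) = 19.4165
d((-22, 12), (8, 10)) = 30.0666
d((-22, 12), (2, -29)) = 47.5079
d((-22, 12), (29, -13)) = 56.7979
d((-22, 12), (-17, -1)) = 13.9284
d((-22, 12), (24, -27)) = 60.3075
d((-22, 12), (-19, -29)) = 41.1096
d((-22, 12), (-20, -11)) = 23.0868
d((-22, 12), (28, -8)) = 53.8516
d((8, 10), (2, -29)) = 39.4588
d((8, 10), (29, -13)) = 31.1448
d((8, 10), (-17, -1)) = 27.313
d((8, 10), (24, -27)) = 40.3113
d((8, 10), (-19, -29)) = 47.4342
d((8, 10), (-20, -11)) = 35.0
d((8, 10), (28, -8)) = 26.9072
d((2, -29), (29, -13)) = 31.3847
d((2, -29), (-17, -1)) = 33.8378
d((2, -29), (24, -27)) = 22.0907
d((2, -29), (-19, -29)) = 21.0
d((2, -29), (-20, -11)) = 28.4253
d((2, -29), (28, -8)) = 33.4215
d((29, -13), (-17, -1)) = 47.5395
d((29, -13), (24, -27)) = 14.8661
d((29, -13), (-19, -29)) = 50.5964
d((29, -13), (-20, -11)) = 49.0408
d((29, -13), (28, -8)) = 5.099 <-- minimum
d((-17, -1), (24, -27)) = 48.5489
d((-17, -1), (-19, -29)) = 28.0713
d((-17, -1), (-20, -11)) = 10.4403
d((-17, -1), (28, -8)) = 45.5412
d((24, -27), (-19, -29)) = 43.0465
d((24, -27), (-20, -11)) = 46.8188
d((24, -27), (28, -8)) = 19.4165
d((-19, -29), (-20, -11)) = 18.0278
d((-19, -29), (28, -8)) = 51.4782
d((-20, -11), (28, -8)) = 48.0937

Closest pair: (29, -13) and (28, -8) with distance 5.099

The closest pair is (29, -13) and (28, -8) with Euclidean distance 5.099. For 10 points, brute-force pairwise comparison is shown above. For large n, the divide-and-conquer algorithm (sort by x, recurse on halves, check the dividing strip) achieves O(n log n).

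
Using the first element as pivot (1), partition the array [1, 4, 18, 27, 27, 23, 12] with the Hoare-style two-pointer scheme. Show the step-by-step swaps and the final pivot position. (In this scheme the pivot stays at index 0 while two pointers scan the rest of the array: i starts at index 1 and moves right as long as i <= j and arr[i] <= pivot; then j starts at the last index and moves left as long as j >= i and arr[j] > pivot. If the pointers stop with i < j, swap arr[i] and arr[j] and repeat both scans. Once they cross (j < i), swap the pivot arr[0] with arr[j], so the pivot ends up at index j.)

Hoare-style two-pointer partition with pivot = 1:

Initial array: [1, 4, 18, 27, 27, 23, 12]

Pointers start at i = 1, j = 6.
i ends at 1, j ends at 0: the pointers have crossed (j < i), so scanning stops.

j = 0, so swapping arr[0] with arr[j] leaves the pivot at position 0: [1, 4, 18, 27, 27, 23, 12]
Pivot position: 0

After partitioning with pivot 1, the array becomes [1, 4, 18, 27, 27, 23, 12]. The pivot is placed at index 0. All elements to the left of the pivot are <= 1, and all elements to the right are > 1.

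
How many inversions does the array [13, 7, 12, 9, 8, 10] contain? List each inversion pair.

Finding inversions in [13, 7, 12, 9, 8, 10]:

(0, 1): arr[0]=13 > arr[1]=7
(0, 2): arr[0]=13 > arr[2]=12
(0, 3): arr[0]=13 > arr[3]=9
(0, 4): arr[0]=13 > arr[4]=8
(0, 5): arr[0]=13 > arr[5]=10
(2, 3): arr[2]=12 > arr[3]=9
(2, 4): arr[2]=12 > arr[4]=8
(2, 5): arr[2]=12 > arr[5]=10
(3, 4): arr[3]=9 > arr[4]=8

Total inversions: 9

The array has 9 inversion(s): (0,1), (0,2), (0,3), (0,4), (0,5), (2,3), (2,4), (2,5), (3,4). Each pair (i,j) satisfies i < j and arr[i] > arr[j].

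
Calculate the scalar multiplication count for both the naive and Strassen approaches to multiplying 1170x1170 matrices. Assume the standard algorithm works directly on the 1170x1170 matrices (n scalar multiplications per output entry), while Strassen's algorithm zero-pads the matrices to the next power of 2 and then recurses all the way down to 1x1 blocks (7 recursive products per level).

Matrix multiplication for 1170x1170 matrices:

Strassen's algorithm requires power-of-2 dimensions. Pad 1170x1170 to 2048x2048 (next power of 2).

Standard algorithm: 1170^3 = 1601613000 multiplications
Strassen's algorithm: 7^(log2(2048)) = 7^11 = 1977326743 multiplications
Difference: 1601613000 - 1977326743 = -375713743 (Strassen uses MORE here due to padding overhead — for small or just-over-power-of-2 n, padding can outweigh the per-level savings)

Standard: 1601613000 multiplications (1170^3). Strassen: 1977326743 multiplications (7^11, after padding to 2048x2048). Strassen reduces 8 recursive multiplications to 7 at each level.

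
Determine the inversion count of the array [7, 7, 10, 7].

Finding inversions in [7, 7, 10, 7]:

(2, 3): arr[2]=10 > arr[3]=7

Total inversions: 1

The array has 1 inversion(s): (2,3). Each pair (i,j) satisfies i < j and arr[i] > arr[j].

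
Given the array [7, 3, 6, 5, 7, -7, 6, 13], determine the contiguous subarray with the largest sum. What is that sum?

Using Kadane's algorithm on [7, 3, 6, 5, 7, -7, 6, 13]:

Scanning through the array:
Position 1 (value 3): max_ending_here = 10, max_so_far = 10
Position 2 (value 6): max_ending_here = 16, max_so_far = 16
Position 3 (value 5): max_ending_here = 21, max_so_far = 21
Position 4 (value 7): max_ending_here = 28, max_so_far = 28
Position 5 (value -7): max_ending_here = 21, max_so_far = 28
Position 6 (value 6): max_ending_here = 27, max_so_far = 28
Position 7 (value 13): max_ending_here = 40, max_so_far = 40

Maximum subarray: [7, 3, 6, 5, 7, -7, 6, 13]
Maximum sum: 40

The maximum subarray is [7, 3, 6, 5, 7, -7, 6, 13] with sum 40. This subarray runs from index 0 to index 7.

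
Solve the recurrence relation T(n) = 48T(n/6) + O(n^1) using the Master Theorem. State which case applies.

Master Theorem for T(n) = 48T(n/6) + O(n^1):

a = 48, b = 6, c = 1
log_b(a) = log_6(48) = 2.1606

Case 1: c = 1 < log_6(48) = 2.1606
T(n) = O(n^(log_6 48))

For T(n) = 48T(n/6) + O(n^1): log_6(48) = 2.1606. This is Case 1 of the Master Theorem (c < log_b(a), work dominated by leaves), giving O(n^(log_6 48)).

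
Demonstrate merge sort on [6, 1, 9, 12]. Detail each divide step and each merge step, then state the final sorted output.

Merge sort trace:

Split: [6, 1, 9, 12] -> [6, 1] and [9, 12]
  Split: [6, 1] -> [6] and [1]
  Merge: [6] + [1] -> [1, 6]
  Split: [9, 12] -> [9] and [12]
  Merge: [9] + [12] -> [9, 12]
Merge: [1, 6] + [9, 12] -> [1, 6, 9, 12]

Final sorted array: [1, 6, 9, 12]

The merge sort proceeds by recursively splitting the array and merging sorted halves.
After all merges, the sorted array is [1, 6, 9, 12].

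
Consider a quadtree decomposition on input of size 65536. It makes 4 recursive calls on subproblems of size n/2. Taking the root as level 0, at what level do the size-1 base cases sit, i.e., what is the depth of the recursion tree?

For divide and conquer with division factor 2:

Problem sizes at each level:
Level 0: 65536
Level 1: 32768
Level 2: 16384
Level 3: 8192
Level 4: 4096
Level 5: 2048
Level 6: 1024
Level 7: 512
Level 8: 256
Level 9: 128
Level 10: 64
Level 11: 32
Level 12: 16
Level 13: 8
Level 14: 4
Level 15: 2
Level 16: 1

The root is level 0 and the size-1 base case is level 16 (the tree spans levels 0 through 16, i.e. 17 levels counting the root), so the depth is the number of divisions: log_2(65536) = 16

The recursion tree depth is log_2(65536) = 16. At each level, the problem size is divided by 2, so it takes 16 divisions to reduce to a base case of size 1. The algorithm makes 4 recursive calls at each level.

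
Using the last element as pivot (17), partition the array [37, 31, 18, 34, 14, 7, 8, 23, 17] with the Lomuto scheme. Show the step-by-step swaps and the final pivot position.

Lomuto partition with pivot = 17:

Initial array: [37, 31, 18, 34, 14, 7, 8, 23, 17]

arr[0]=37 > 17: no swap
arr[1]=31 > 17: no swap
arr[2]=18 > 17: no swap
arr[3]=34 > 17: no swap
arr[4]=14 <= 17: swap with position 0, array becomes [14, 31, 18, 34, 37, 7, 8, 23, 17]
arr[5]=7 <= 17: swap with position 1, array becomes [14, 7, 18, 34, 37, 31, 8, 23, 17]
arr[6]=8 <= 17: swap with position 2, array becomes [14, 7, 8, 34, 37, 31, 18, 23, 17]
arr[7]=23 > 17: no swap

Place pivot at position 3: [14, 7, 8, 17, 37, 31, 18, 23, 34]
Pivot position: 3

After partitioning with pivot 17, the array becomes [14, 7, 8, 17, 37, 31, 18, 23, 34]. The pivot is placed at index 3. All elements to the left of the pivot are <= 17, and all elements to the right are > 17.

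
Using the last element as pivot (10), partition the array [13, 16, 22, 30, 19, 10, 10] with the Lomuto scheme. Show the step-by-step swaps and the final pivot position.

Lomuto partition with pivot = 10:

Initial array: [13, 16, 22, 30, 19, 10, 10]

arr[0]=13 > 10: no swap
arr[1]=16 > 10: no swap
arr[2]=22 > 10: no swap
arr[3]=30 > 10: no swap
arr[4]=19 > 10: no swap
arr[5]=10 <= 10: swap with position 0, array becomes [10, 16, 22, 30, 19, 13, 10]

Place pivot at position 1: [10, 10, 22, 30, 19, 13, 16]
Pivot position: 1

After partitioning with pivot 10, the array becomes [10, 10, 22, 30, 19, 13, 16]. The pivot is placed at index 1. All elements to the left of the pivot are <= 10, and all elements to the right are > 10.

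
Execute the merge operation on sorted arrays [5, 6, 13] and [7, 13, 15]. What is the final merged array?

Merging process:

Compare 5 vs 7: take 5 from left. Merged: [5]
Compare 6 vs 7: take 6 from left. Merged: [5, 6]
Compare 13 vs 7: take 7 from right. Merged: [5, 6, 7]
Compare 13 vs 13: take 13 from left. Merged: [5, 6, 7, 13]
Append remaining from right: [13, 15]. Merged: [5, 6, 7, 13, 13, 15]

Final merged array: [5, 6, 7, 13, 13, 15]
Total comparisons: 4

The merged array is [5, 6, 7, 13, 13, 15], requiring 4 comparisons. The merge step runs in O(n) time where n is the total number of elements.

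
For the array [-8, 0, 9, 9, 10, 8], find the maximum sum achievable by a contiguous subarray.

Using Kadane's algorithm on [-8, 0, 9, 9, 10, 8]:

Scanning through the array:
Position 1 (value 0): max_ending_here = 0, max_so_far = 0
Position 2 (value 9): max_ending_here = 9, max_so_far = 9
Position 3 (value 9): max_ending_here = 18, max_so_far = 18
Position 4 (value 10): max_ending_here = 28, max_so_far = 28
Position 5 (value 8): max_ending_here = 36, max_so_far = 36

Maximum subarray: [0, 9, 9, 10, 8]
Maximum sum: 36

The maximum subarray is [0, 9, 9, 10, 8] with sum 36. This subarray runs from index 1 to index 5.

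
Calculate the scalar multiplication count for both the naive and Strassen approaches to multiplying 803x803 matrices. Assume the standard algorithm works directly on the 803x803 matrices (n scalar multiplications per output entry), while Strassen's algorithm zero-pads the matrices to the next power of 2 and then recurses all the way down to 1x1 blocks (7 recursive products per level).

Matrix multiplication for 803x803 matrices:

Strassen's algorithm requires power-of-2 dimensions. Pad 803x803 to 1024x1024 (next power of 2).

Standard algorithm: 803^3 = 517781627 multiplications
Strassen's algorithm: 7^(log2(1024)) = 7^10 = 282475249 multiplications
Savings: 517781627 - 282475249 = 235306378 multiplications

Standard: 517781627 multiplications (803^3). Strassen: 282475249 multiplications (7^10, after padding to 1024x1024). Strassen reduces 8 recursive multiplications to 7 at each level.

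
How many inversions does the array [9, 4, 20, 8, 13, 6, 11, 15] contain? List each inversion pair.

Finding inversions in [9, 4, 20, 8, 13, 6, 11, 15]:

(0, 1): arr[0]=9 > arr[1]=4
(0, 3): arr[0]=9 > arr[3]=8
(0, 5): arr[0]=9 > arr[5]=6
(2, 3): arr[2]=20 > arr[3]=8
(2, 4): arr[2]=20 > arr[4]=13
(2, 5): arr[2]=20 > arr[5]=6
(2, 6): arr[2]=20 > arr[6]=11
(2, 7): arr[2]=20 > arr[7]=15
(3, 5): arr[3]=8 > arr[5]=6
(4, 5): arr[4]=13 > arr[5]=6
(4, 6): arr[4]=13 > arr[6]=11

Total inversions: 11

The array has 11 inversion(s): (0,1), (0,3), (0,5), (2,3), (2,4), (2,5), (2,6), (2,7), (3,5), (4,5), (4,6). Each pair (i,j) satisfies i < j and arr[i] > arr[j].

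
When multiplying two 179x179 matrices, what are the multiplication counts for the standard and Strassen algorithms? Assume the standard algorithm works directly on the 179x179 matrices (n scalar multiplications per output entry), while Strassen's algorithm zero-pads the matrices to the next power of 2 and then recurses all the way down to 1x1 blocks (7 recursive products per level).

Matrix multiplication for 179x179 matrices:

Strassen's algorithm requires power-of-2 dimensions. Pad 179x179 to 256x256 (next power of 2).

Standard algorithm: 179^3 = 5735339 multiplications
Strassen's algorithm: 7^(log2(256)) = 7^8 = 5764801 multiplications
Difference: 5735339 - 5764801 = -29462 (Strassen uses MORE here due to padding overhead — for small or just-over-power-of-2 n, padding can outweigh the per-level savings)

Standard: 5735339 multiplications (179^3). Strassen: 5764801 multiplications (7^8, after padding to 256x256). Strassen reduces 8 recursive multiplications to 7 at each level.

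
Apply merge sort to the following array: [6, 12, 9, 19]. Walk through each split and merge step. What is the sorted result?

Merge sort trace:

Split: [6, 12, 9, 19] -> [6, 12] and [9, 19]
  Split: [6, 12] -> [6] and [12]
  Merge: [6] + [12] -> [6, 12]
  Split: [9, 19] -> [9] and [19]
  Merge: [9] + [19] -> [9, 19]
Merge: [6, 12] + [9, 19] -> [6, 9, 12, 19]

Final sorted array: [6, 9, 12, 19]

The merge sort proceeds by recursively splitting the array and merging sorted halves.
After all merges, the sorted array is [6, 9, 12, 19].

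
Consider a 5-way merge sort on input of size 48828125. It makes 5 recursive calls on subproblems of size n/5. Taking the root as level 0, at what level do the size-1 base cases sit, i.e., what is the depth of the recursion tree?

For divide and conquer with division factor 5:

Problem sizes at each level:
Level 0: 48828125
Level 1: 9765625
Level 2: 1953125
Level 3: 390625
Level 4: 78125
Level 5: 15625
Level 6: 3125
Level 7: 625
Level 8: 125
Level 9: 25
Level 10: 5
Level 11: 1

The root is level 0 and the size-1 base case is level 11 (the tree spans levels 0 through 11, i.e. 12 levels counting the root), so the depth is the number of divisions: log_5(48828125) = 11

The recursion tree depth is log_5(48828125) = 11. At each level, the problem size is divided by 5, so it takes 11 divisions to reduce to a base case of size 1. The algorithm makes 5 recursive calls at each level.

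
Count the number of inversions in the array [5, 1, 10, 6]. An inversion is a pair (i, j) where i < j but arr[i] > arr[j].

Finding inversions in [5, 1, 10, 6]:

(0, 1): arr[0]=5 > arr[1]=1
(2, 3): arr[2]=10 > arr[3]=6

Total inversions: 2

The array has 2 inversion(s): (0,1), (2,3). Each pair (i,j) satisfies i < j and arr[i] > arr[j].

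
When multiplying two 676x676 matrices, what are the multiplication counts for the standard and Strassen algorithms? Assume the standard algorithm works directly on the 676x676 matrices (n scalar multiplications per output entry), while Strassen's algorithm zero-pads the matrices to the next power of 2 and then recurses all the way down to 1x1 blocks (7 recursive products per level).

Matrix multiplication for 676x676 matrices:

Strassen's algorithm requires power-of-2 dimensions. Pad 676x676 to 1024x1024 (next power of 2).

Standard algorithm: 676^3 = 308915776 multiplications
Strassen's algorithm: 7^(log2(1024)) = 7^10 = 282475249 multiplications
Savings: 308915776 - 282475249 = 26440527 multiplications

Standard: 308915776 multiplications (676^3). Strassen: 282475249 multiplications (7^10, after padding to 1024x1024). Strassen reduces 8 recursive multiplications to 7 at each level.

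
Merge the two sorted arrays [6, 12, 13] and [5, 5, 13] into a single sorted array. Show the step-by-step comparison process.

Merging process:

Compare 6 vs 5: take 5 from right. Merged: [5]
Compare 6 vs 5: take 5 from right. Merged: [5, 5]
Compare 6 vs 13: take 6 from left. Merged: [5, 5, 6]
Compare 12 vs 13: take 12 from left. Merged: [5, 5, 6, 12]
Compare 13 vs 13: take 13 from left. Merged: [5, 5, 6, 12, 13]
Append remaining from right: [13]. Merged: [5, 5, 6, 12, 13, 13]

Final merged array: [5, 5, 6, 12, 13, 13]
Total comparisons: 5

The merged array is [5, 5, 6, 12, 13, 13], requiring 5 comparisons. The merge step runs in O(n) time where n is the total number of elements.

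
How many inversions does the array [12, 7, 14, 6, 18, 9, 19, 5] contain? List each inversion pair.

Finding inversions in [12, 7, 14, 6, 18, 9, 19, 5]:

(0, 1): arr[0]=12 > arr[1]=7
(0, 3): arr[0]=12 > arr[3]=6
(0, 5): arr[0]=12 > arr[5]=9
(0, 7): arr[0]=12 > arr[7]=5
(1, 3): arr[1]=7 > arr[3]=6
(1, 7): arr[1]=7 > arr[7]=5
(2, 3): arr[2]=14 > arr[3]=6
(2, 5): arr[2]=14 > arr[5]=9
(2, 7): arr[2]=14 > arr[7]=5
(3, 7): arr[3]=6 > arr[7]=5
(4, 5): arr[4]=18 > arr[5]=9
(4, 7): arr[4]=18 > arr[7]=5
(5, 7): arr[5]=9 > arr[7]=5
(6, 7): arr[6]=19 > arr[7]=5

Total inversions: 14

The array has 14 inversion(s): (0,1), (0,3), (0,5), (0,7), (1,3), (1,7), (2,3), (2,5), (2,7), (3,7), (4,5), (4,7), (5,7), (6,7). Each pair (i,j) satisfies i < j and arr[i] > arr[j].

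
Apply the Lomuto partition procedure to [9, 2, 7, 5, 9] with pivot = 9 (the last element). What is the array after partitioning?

Lomuto partition with pivot = 9:

Initial array: [9, 2, 7, 5, 9]

arr[0]=9 <= 9: swap with position 0, array becomes [9, 2, 7, 5, 9]
arr[1]=2 <= 9: swap with position 1, array becomes [9, 2, 7, 5, 9]
arr[2]=7 <= 9: swap with position 2, array becomes [9, 2, 7, 5, 9]
arr[3]=5 <= 9: swap with position 3, array becomes [9, 2, 7, 5, 9]

Place pivot at position 4: [9, 2, 7, 5, 9]
Pivot position: 4

After partitioning with pivot 9, the array becomes [9, 2, 7, 5, 9]. The pivot is placed at index 4. All elements to the left of the pivot are <= 9, and all elements to the right are > 9.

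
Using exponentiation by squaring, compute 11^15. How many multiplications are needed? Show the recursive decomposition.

Computing 11^15 by squaring (build up from 11^1; each line after the first costs one multiplication):

11^1 = 11
11^2 = (11^1)^2 = 11^2 = 121
11^3 = 11 * 11^2 = 11 * 121 = 1331
11^6 = (11^3)^2 = 1331^2 = 1771561
11^7 = 11 * 11^6 = 11 * 1771561 = 19487171
11^14 = (11^7)^2 = 19487171^2 = 379749833583241
11^15 = 11 * 11^14 = 11 * 379749833583241 = 4177248169415651

Result: 4177248169415651
Multiplications needed: 6 (6 lines after 11^1)

11^15 = 4177248169415651. Using exponentiation by squaring, this requires 6 multiplications. The key idea: if the exponent is even, square the half-power; if odd, multiply by the base once.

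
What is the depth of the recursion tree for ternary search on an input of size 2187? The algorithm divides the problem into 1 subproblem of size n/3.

For divide and conquer with division factor 3:

Problem sizes at each level:
Level 0: 2187
Level 1: 729
Level 2: 243
Level 3: 81
Level 4: 27
Level 5: 9
Level 6: 3
Level 7: 1

The root is level 0 and the size-1 base case is level 7 (the tree spans levels 0 through 7, i.e. 8 levels counting the root), so the depth is the number of divisions: log_3(2187) = 7

The recursion tree depth is log_3(2187) = 7. At each level, the problem size is divided by 3, so it takes 7 divisions to reduce to a base case of size 1. The algorithm makes 1 recursive call at each level.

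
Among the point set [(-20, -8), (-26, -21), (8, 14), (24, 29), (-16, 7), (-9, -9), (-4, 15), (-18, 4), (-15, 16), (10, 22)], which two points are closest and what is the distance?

Computing all pairwise distances among 10 points:

d((-20, -8), (-26, -21)) = 14.3178
d((-20, -8), (8, 14)) = 35.609
d((-20, -8), (24, 29)) = 57.4891
d((-20, -8), (-16, 7)) = 15.5242
d((-20, -8), (-9, -9)) = 11.0454
d((-20, -8), (-4, 15)) = 28.0179
d((-20, -8), (-18, 4)) = 12.1655
d((-20, -8), (-15, 16)) = 24.5153
d((-20, -8), (10, 22)) = 42.4264
d((-26, -21), (8, 14)) = 48.7955
d((-26, -21), (24, 29)) = 70.7107
d((-26, -21), (-16, 7)) = 29.7321
d((-26, -21), (-9, -9)) = 20.8087
d((-26, -21), (-4, 15)) = 42.19
d((-26, -21), (-18, 4)) = 26.2488
d((-26, -21), (-15, 16)) = 38.6005
d((-26, -21), (10, 22)) = 56.0803
d((8, 14), (24, 29)) = 21.9317
d((8, 14), (-16, 7)) = 25.0
d((8, 14), (-9, -9)) = 28.6007
d((8, 14), (-4, 15)) = 12.0416
d((8, 14), (-18, 4)) = 27.8568
d((8, 14), (-15, 16)) = 23.0868
d((8, 14), (10, 22)) = 8.2462
d((24, 29), (-16, 7)) = 45.6508
d((24, 29), (-9, -9)) = 50.3289
d((24, 29), (-4, 15)) = 31.305
d((24, 29), (-18, 4)) = 48.8774
d((24, 29), (-15, 16)) = 41.1096
d((24, 29), (10, 22)) = 15.6525
d((-16, 7), (-9, -9)) = 17.4642
d((-16, 7), (-4, 15)) = 14.4222
d((-16, 7), (-18, 4)) = 3.6056 <-- minimum
d((-16, 7), (-15, 16)) = 9.0554
d((-16, 7), (10, 22)) = 30.0167
d((-9, -9), (-4, 15)) = 24.5153
d((-9, -9), (-18, 4)) = 15.8114
d((-9, -9), (-15, 16)) = 25.7099
d((-9, -9), (10, 22)) = 36.3593
d((-4, 15), (-18, 4)) = 17.8045
d((-4, 15), (-15, 16)) = 11.0454
d((-4, 15), (10, 22)) = 15.6525
d((-18, 4), (-15, 16)) = 12.3693
d((-18, 4), (10, 22)) = 33.2866
d((-15, 16), (10, 22)) = 25.7099

Closest pair: (-16, 7) and (-18, 4) with distance 3.6056

The closest pair is (-16, 7) and (-18, 4) with Euclidean distance 3.6056. For 10 points, brute-force pairwise comparison is shown above. For large n, the divide-and-conquer algorithm (sort by x, recurse on halves, check the dividing strip) achieves O(n log n).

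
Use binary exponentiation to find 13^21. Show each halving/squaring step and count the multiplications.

Computing 13^21 by squaring (build up from 13^1; each line after the first costs one multiplication):

13^1 = 13
13^2 = (13^1)^2 = 13^2 = 169
13^4 = (13^2)^2 = 169^2 = 28561
13^5 = 13 * 13^4 = 13 * 28561 = 371293
13^10 = (13^5)^2 = 371293^2 = 137858491849
13^20 = (13^10)^2 = 137858491849^2 = 19004963774880799438801
13^21 = 13 * 13^20 = 13 * 19004963774880799438801 = 247064529073450392704413

Result: 247064529073450392704413
Multiplications needed: 6 (6 lines after 13^1)

13^21 = 247064529073450392704413. Using exponentiation by squaring, this requires 6 multiplications. The key idea: if the exponent is even, square the half-power; if odd, multiply by the base once.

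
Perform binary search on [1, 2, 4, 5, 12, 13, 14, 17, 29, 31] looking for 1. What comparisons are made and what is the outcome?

Binary search for 1 in [1, 2, 4, 5, 12, 13, 14, 17, 29, 31]:

lo=0, hi=9, mid=4, arr[mid]=12 -> 12 > 1, search left half
lo=0, hi=3, mid=1, arr[mid]=2 -> 2 > 1, search left half
lo=0, hi=0, mid=0, arr[mid]=1 -> Found target at index 0!

Binary search finds 1 at index 0 after 3 comparisons. The search repeatedly halves the search space by comparing with the middle element.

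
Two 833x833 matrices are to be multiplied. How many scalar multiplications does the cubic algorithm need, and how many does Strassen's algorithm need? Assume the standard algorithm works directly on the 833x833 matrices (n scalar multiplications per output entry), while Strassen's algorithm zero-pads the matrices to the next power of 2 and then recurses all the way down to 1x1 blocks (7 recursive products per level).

Matrix multiplication for 833x833 matrices:

Strassen's algorithm requires power-of-2 dimensions. Pad 833x833 to 1024x1024 (next power of 2).

Standard algorithm: 833^3 = 578009537 multiplications
Strassen's algorithm: 7^(log2(1024)) = 7^10 = 282475249 multiplications
Savings: 578009537 - 282475249 = 295534288 multiplications

Standard: 578009537 multiplications (833^3). Strassen: 282475249 multiplications (7^10, after padding to 1024x1024). Strassen reduces 8 recursive multiplications to 7 at each level.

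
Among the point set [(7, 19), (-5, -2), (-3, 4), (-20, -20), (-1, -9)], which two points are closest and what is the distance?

Computing all pairwise distances among 5 points:

d((7, 19), (-5, -2)) = 24.1868
d((7, 19), (-3, 4)) = 18.0278
d((7, 19), (-20, -20)) = 47.4342
d((7, 19), (-1, -9)) = 29.1204
d((-5, -2), (-3, 4)) = 6.3246 <-- minimum
d((-5, -2), (-20, -20)) = 23.4307
d((-5, -2), (-1, -9)) = 8.0623
d((-3, 4), (-20, -20)) = 29.4109
d((-3, 4), (-1, -9)) = 13.1529
d((-20, -20), (-1, -9)) = 21.9545

Closest pair: (-5, -2) and (-3, 4) with distance 6.3246

The closest pair is (-5, -2) and (-3, 4) with Euclidean distance 6.3246. For 5 points, brute-force pairwise comparison is shown above. For large n, the divide-and-conquer algorithm (sort by x, recurse on halves, check the dividing strip) achieves O(n log n).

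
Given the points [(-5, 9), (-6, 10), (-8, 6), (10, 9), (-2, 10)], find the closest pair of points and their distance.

Computing all pairwise distances among 5 points:

d((-5, 9), (-6, 10)) = 1.4142 <-- minimum
d((-5, 9), (-8, 6)) = 4.2426
d((-5, 9), (10, 9)) = 15.0
d((-5, 9), (-2, 10)) = 3.1623
d((-6, 10), (-8, 6)) = 4.4721
d((-6, 10), (10, 9)) = 16.0312
d((-6, 10), (-2, 10)) = 4.0
d((-8, 6), (10, 9)) = 18.2483
d((-8, 6), (-2, 10)) = 7.2111
d((10, 9), (-2, 10)) = 12.0416

Closest pair: (-5, 9) and (-6, 10) with distance 1.4142

The closest pair is (-5, 9) and (-6, 10) with Euclidean distance 1.4142. For 5 points, brute-force pairwise comparison is shown above. For large n, the divide-and-conquer algorithm (sort by x, recurse on halves, check the dividing strip) achieves O(n log n).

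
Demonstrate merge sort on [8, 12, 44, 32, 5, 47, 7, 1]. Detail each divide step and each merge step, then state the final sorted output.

Merge sort trace:

Split: [8, 12, 44, 32, 5, 47, 7, 1] -> [8, 12, 44, 32] and [5, 47, 7, 1]
  Split: [8, 12, 44, 32] -> [8, 12] and [44, 32]
    Split: [8, 12] -> [8] and [12]
    Merge: [8] + [12] -> [8, 12]
    Split: [44, 32] -> [44] and [32]
    Merge: [44] + [32] -> [32, 44]
  Merge: [8, 12] + [32, 44] -> [8, 12, 32, 44]
  Split: [5, 47, 7, 1] -> [5, 47] and [7, 1]
    Split: [5, 47] -> [5] and [47]
    Merge: [5] + [47] -> [5, 47]
    Split: [7, 1] -> [7] and [1]
    Merge: [7] + [1] -> [1, 7]
  Merge: [5, 47] + [1, 7] -> [1, 5, 7, 47]
Merge: [8, 12, 32, 44] + [1, 5, 7, 47] -> [1, 5, 7, 8, 12, 32, 44, 47]

Final sorted array: [1, 5, 7, 8, 12, 32, 44, 47]

The merge sort proceeds by recursively splitting the array and merging sorted halves.
After all merges, the sorted array is [1, 5, 7, 8, 12, 32, 44, 47].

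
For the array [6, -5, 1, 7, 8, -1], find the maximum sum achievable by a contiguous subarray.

Using Kadane's algorithm on [6, -5, 1, 7, 8, -1]:

Scanning through the array:
Position 1 (value -5): max_ending_here = 1, max_so_far = 6
Position 2 (value 1): max_ending_here = 2, max_so_far = 6
Position 3 (value 7): max_ending_here = 9, max_so_far = 9
Position 4 (value 8): max_ending_here = 17, max_so_far = 17
Position 5 (value -1): max_ending_here = 16, max_so_far = 17

Maximum subarray: [6, -5, 1, 7, 8]
Maximum sum: 17

The maximum subarray is [6, -5, 1, 7, 8] with sum 17. This subarray runs from index 0 to index 4.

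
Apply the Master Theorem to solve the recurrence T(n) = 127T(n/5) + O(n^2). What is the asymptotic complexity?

Master Theorem for T(n) = 127T(n/5) + O(n^2):

a = 127, b = 5, c = 2
log_b(a) = log_5(127) = 3.0099

Case 1: c = 2 < log_5(127) = 3.0099
T(n) = O(n^(log_5 127))

For T(n) = 127T(n/5) + O(n^2): log_5(127) = 3.0099. This is Case 1 of the Master Theorem (c < log_b(a), work dominated by leaves), giving O(n^(log_5 127)).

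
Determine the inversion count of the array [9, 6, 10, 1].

Finding inversions in [9, 6, 10, 1]:

(0, 1): arr[0]=9 > arr[1]=6
(0, 3): arr[0]=9 > arr[3]=1
(1, 3): arr[1]=6 > arr[3]=1
(2, 3): arr[2]=10 > arr[3]=1

Total inversions: 4

The array has 4 inversion(s): (0,1), (0,3), (1,3), (2,3). Each pair (i,j) satisfies i < j and arr[i] > arr[j].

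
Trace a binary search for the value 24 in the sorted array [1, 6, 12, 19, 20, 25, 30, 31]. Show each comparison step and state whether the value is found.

Binary search for 24 in [1, 6, 12, 19, 20, 25, 30, 31]:

lo=0, hi=7, mid=3, arr[mid]=19 -> 19 < 24, search right half
lo=4, hi=7, mid=5, arr[mid]=25 -> 25 > 24, search left half
lo=4, hi=4, mid=4, arr[mid]=20 -> 20 < 24, search right half
lo=5 > hi=4, target 24 not found

Binary search determines that 24 is not in the array after 3 comparisons. The search space was exhausted without finding the target.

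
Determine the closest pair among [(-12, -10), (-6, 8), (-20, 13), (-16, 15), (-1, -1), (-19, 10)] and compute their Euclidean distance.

Computing all pairwise distances among 6 points:

d((-12, -10), (-6, 8)) = 18.9737
d((-12, -10), (-20, 13)) = 24.3516
d((-12, -10), (-16, 15)) = 25.318
d((-12, -10), (-1, -1)) = 14.2127
d((-12, -10), (-19, 10)) = 21.1896
d((-6, 8), (-20, 13)) = 14.8661
d((-6, 8), (-16, 15)) = 12.2066
d((-6, 8), (-1, -1)) = 10.2956
d((-6, 8), (-19, 10)) = 13.1529
d((-20, 13), (-16, 15)) = 4.4721
d((-20, 13), (-1, -1)) = 23.6008
d((-20, 13), (-19, 10)) = 3.1623 <-- minimum
d((-16, 15), (-1, -1)) = 21.9317
d((-16, 15), (-19, 10)) = 5.831
d((-1, -1), (-19, 10)) = 21.095

Closest pair: (-20, 13) and (-19, 10) with distance 3.1623

The closest pair is (-20, 13) and (-19, 10) with Euclidean distance 3.1623. For 6 points, brute-force pairwise comparison is shown above. For large n, the divide-and-conquer algorithm (sort by x, recurse on halves, check the dividing strip) achieves O(n log n).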